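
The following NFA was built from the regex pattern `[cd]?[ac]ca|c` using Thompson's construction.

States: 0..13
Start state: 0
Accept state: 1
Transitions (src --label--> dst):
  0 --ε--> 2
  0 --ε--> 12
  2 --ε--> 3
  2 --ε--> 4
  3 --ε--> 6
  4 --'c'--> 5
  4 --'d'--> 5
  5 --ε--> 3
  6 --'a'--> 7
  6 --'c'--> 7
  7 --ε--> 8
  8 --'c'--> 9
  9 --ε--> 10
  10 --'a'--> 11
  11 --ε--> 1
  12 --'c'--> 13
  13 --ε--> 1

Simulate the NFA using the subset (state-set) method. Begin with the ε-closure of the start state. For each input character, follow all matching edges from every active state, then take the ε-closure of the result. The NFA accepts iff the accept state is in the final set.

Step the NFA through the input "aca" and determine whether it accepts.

Answer: ACCEPT

Derivation:
S₀ = ε-closure({0}) = {0,2,3,4,6,12}
'a' @ 1: {7,8}
'c' @ 2: {9,10}
'a' @ 3: {1,11}  [accepting]
after full input: {1,11}  (accept=1 in)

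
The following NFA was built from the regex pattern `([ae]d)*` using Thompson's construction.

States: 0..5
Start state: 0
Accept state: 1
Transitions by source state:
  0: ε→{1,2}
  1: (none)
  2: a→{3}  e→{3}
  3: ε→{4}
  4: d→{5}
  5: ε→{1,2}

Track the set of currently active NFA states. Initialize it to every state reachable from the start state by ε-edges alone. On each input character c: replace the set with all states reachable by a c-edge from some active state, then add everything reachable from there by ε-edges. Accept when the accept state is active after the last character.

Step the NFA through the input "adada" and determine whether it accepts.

initial (ε-close {0}): {0,1,2}
'a' @ 1: {3,4}
'd' @ 2: {1,2,5}  [accepting]
'a' @ 3: {3,4}
'd' @ 4: {1,2,5}  [accepting]
'a' @ 5: {3,4}
final: {3,4}; accept 1 not in set

Answer: REJECT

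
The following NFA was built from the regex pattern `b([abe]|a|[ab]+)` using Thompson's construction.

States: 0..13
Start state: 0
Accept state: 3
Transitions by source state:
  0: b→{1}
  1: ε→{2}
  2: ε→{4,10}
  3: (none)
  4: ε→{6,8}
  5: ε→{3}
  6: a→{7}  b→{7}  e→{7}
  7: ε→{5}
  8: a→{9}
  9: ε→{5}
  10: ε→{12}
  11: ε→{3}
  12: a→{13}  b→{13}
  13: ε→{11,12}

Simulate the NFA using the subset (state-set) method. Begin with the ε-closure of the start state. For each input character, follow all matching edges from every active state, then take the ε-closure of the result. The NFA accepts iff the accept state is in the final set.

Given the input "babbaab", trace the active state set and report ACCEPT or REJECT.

Answer: ACCEPT

Steps:
initial (ε-close {0}): {0}
'b' @ 1: {1,2,4,6,8,10,12}
'a' @ 2: {3,5,7,9,11,12,13}  ✓accept
'b' @ 3: {3,11,12,13}  ✓accept
'b' @ 4: {3,11,12,13}  ✓accept
'a' @ 5: {3,11,12,13}  ✓accept
'a' @ 6: {3,11,12,13}  ✓accept
'b' @ 7: {3,11,12,13}  ✓accept
final: {3,11,12,13}; accept 3 in set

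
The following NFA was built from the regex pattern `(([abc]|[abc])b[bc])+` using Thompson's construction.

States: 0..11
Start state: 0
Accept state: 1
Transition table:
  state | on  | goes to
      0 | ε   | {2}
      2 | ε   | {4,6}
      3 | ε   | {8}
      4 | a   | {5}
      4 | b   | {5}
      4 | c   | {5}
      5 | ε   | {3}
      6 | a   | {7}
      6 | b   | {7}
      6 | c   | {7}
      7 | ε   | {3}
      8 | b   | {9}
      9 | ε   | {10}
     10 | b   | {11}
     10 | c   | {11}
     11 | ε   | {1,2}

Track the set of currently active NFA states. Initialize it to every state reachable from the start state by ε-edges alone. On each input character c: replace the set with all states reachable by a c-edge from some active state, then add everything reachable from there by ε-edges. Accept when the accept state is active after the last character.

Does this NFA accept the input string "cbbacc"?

initial (ε-close {0}): {0,2,4,6}
'c' @ 1: {3,5,7,8}
'b' @ 2: {9,10}
'b' @ 3: {1,2,4,6,11}  ✓accept
'a' @ 4: {3,5,7,8}
'c' @ 5: {}  — no active states
rest 'c' ignored (set empty)
final: {}; accept 1 not in set

Answer: REJECT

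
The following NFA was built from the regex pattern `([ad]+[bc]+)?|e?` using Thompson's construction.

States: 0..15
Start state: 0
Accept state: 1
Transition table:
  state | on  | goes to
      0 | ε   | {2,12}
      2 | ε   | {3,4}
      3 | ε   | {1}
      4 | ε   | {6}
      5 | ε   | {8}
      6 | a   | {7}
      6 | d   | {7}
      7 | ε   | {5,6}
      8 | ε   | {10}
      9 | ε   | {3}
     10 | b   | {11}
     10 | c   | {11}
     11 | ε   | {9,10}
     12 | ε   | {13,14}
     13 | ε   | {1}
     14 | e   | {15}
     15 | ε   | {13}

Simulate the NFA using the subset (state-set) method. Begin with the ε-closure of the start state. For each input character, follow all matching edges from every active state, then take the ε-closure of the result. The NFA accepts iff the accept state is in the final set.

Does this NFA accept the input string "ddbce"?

Answer: REJECT

Derivation:
S₀ = ε-closure({0}) = {0,1,2,3,4,6,12,13,14}
'd' @ 1: {5,6,7,8,10}
'd' @ 2: {5,6,7,8,10}
'b' @ 3: {1,3,9,10,11}  (accept∈set)
'c' @ 4: {1,3,9,10,11}  (accept∈set)
'e' @ 5: {}  — dead — no transitions
end set {} — state 1 not in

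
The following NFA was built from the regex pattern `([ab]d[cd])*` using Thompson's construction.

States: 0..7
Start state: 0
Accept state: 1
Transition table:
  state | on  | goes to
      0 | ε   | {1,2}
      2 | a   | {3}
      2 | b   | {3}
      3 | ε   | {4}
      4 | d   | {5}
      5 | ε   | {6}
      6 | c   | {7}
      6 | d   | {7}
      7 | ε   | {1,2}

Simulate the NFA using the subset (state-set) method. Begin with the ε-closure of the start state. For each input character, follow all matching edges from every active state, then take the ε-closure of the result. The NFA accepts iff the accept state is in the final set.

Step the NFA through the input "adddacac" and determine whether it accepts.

Answer: REJECT

Derivation:
initial (ε-close {0}): {0,1,2}
'a' @ 1: {3,4}
'd' @ 2: {5,6}
'd' @ 3: {1,2,7}  ✓accept
'd' @ 4: {}  — dead — no transitions
rest 'acac' ignored (set empty)
after full input: {}  (accept=1 not in)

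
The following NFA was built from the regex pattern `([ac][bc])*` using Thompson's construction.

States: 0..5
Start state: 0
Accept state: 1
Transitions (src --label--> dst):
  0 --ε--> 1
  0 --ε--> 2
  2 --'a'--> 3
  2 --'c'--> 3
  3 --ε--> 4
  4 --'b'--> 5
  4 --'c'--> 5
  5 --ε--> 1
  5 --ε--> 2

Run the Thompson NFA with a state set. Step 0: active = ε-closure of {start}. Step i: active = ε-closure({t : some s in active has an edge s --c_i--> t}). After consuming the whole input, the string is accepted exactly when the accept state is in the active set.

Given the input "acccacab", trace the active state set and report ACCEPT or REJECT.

S₀ = ε-closure({0}) = {0,1,2}
'a' @ 1: {3,4}
'c' @ 2: {1,2,5}  (accept∈set)
'c' @ 3: {3,4}
'c' @ 4: {1,2,5}  (accept∈set)
'a' @ 5: {3,4}
'c' @ 6: {1,2,5}  (accept∈set)
'a' @ 7: {3,4}
'b' @ 8: {1,2,5}  (accept∈set)
end set {1,2,5} — state 1 in

Answer: ACCEPT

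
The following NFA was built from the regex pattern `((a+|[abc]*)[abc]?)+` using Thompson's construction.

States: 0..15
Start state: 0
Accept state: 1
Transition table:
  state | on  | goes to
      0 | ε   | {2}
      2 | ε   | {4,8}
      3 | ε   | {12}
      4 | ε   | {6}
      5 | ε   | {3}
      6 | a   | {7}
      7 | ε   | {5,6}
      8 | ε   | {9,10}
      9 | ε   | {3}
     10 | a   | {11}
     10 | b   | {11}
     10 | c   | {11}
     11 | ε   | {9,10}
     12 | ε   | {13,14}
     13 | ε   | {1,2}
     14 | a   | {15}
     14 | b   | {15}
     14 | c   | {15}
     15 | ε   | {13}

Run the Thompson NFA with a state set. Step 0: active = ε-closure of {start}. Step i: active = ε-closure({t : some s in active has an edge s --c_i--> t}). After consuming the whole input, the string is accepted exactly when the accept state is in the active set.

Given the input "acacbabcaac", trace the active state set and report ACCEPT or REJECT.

Answer: ACCEPT

Trace:
initial (ε-close {0}): {0,1,2,3,4,6,8,9,10,12,13,14}
'a' @ 1: {1,2,3,4,5,6,7,8,9,10,11,12,13,14,15}  ✓accept
'c' @ 2: {1,2,3,4,6,8,9,10,11,12,13,14,15}  ✓accept
'a' @ 3: {1,2,3,4,5,6,7,8,9,10,11,12,13,14,15}  ✓accept
'c' @ 4: {1,2,3,4,6,8,9,10,11,12,13,14,15}  ✓accept
'b' @ 5: {1,2,3,4,6,8,9,10,11,12,13,14,15}  ✓accept
'a' @ 6: {1,2,3,4,5,6,7,8,9,10,11,12,13,14,15}  ✓accept
'b' @ 7: {1,2,3,4,6,8,9,10,11,12,13,14,15}  ✓accept
'c' @ 8: {1,2,3,4,6,8,9,10,11,12,13,14,15}  ✓accept
'a' @ 9: {1,2,3,4,5,6,7,8,9,10,11,12,13,14,15}  ✓accept
'a' @ 10: {1,2,3,4,5,6,7,8,9,10,11,12,13,14,15}  ✓accept
'c' @ 11: {1,2,3,4,6,8,9,10,11,12,13,14,15}  ✓accept
final: {1,2,3,4,6,8,9,10,11,12,13,14,15}; accept 1 in set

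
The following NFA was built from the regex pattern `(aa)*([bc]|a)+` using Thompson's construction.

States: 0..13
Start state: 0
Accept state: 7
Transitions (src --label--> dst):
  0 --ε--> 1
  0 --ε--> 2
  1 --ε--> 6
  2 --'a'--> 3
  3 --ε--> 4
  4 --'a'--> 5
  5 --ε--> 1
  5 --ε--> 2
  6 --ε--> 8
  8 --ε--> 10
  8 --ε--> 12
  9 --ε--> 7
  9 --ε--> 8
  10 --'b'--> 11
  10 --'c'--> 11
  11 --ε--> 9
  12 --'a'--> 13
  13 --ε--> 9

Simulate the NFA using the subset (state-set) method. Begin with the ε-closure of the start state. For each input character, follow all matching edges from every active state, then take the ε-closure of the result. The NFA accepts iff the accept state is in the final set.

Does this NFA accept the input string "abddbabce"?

start: ε-closure({0}) = {0,1,2,6,8,10,12}
'a' @ 1: {3,4,7,8,9,10,12,13}  ✓accept
'b' @ 2: {7,8,9,10,11,12}  ✓accept
'd' @ 3: {}  — dead — no transitions
rest 'dbabce' ignored (set empty)
after full input: {}  (accept=7 not in)

Answer: REJECT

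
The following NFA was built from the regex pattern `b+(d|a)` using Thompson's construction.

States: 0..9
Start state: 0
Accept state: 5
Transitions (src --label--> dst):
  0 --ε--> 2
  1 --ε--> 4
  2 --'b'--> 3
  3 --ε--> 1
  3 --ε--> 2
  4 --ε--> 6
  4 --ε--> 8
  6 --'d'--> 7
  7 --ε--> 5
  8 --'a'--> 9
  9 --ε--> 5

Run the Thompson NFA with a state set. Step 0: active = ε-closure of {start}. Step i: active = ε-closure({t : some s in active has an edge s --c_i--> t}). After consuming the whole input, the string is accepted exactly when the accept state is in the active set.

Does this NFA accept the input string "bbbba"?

start: ε-closure({0}) = {0,2}
'b' @ 1: {1,2,3,4,6,8}
'b' @ 2: {1,2,3,4,6,8}
'b' @ 3: {1,2,3,4,6,8}
'b' @ 4: {1,2,3,4,6,8}
'a' @ 5: {5,9}  (accept∈set)
final: {5,9}; accept 5 in set

Answer: ACCEPT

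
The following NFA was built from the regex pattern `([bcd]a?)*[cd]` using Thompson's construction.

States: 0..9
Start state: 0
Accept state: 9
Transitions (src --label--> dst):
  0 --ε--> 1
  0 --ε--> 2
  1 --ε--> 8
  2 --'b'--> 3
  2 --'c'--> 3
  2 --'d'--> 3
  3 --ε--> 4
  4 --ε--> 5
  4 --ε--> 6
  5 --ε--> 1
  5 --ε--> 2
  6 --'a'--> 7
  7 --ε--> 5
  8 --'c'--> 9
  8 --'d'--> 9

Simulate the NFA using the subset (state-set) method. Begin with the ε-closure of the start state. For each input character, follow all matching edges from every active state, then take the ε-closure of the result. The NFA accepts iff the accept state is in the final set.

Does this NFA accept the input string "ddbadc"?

start: ε-closure({0}) = {0,1,2,8}
'd' @ 1: {1,2,3,4,5,6,8,9}  ✓accept
'd' @ 2: {1,2,3,4,5,6,8,9}  ✓accept
'b' @ 3: {1,2,3,4,5,6,8}
'a' @ 4: {1,2,5,7,8}
'd' @ 5: {1,2,3,4,5,6,8,9}  ✓accept
'c' @ 6: {1,2,3,4,5,6,8,9}  ✓accept
final: {1,2,3,4,5,6,8,9}; accept 9 in set

Answer: ACCEPT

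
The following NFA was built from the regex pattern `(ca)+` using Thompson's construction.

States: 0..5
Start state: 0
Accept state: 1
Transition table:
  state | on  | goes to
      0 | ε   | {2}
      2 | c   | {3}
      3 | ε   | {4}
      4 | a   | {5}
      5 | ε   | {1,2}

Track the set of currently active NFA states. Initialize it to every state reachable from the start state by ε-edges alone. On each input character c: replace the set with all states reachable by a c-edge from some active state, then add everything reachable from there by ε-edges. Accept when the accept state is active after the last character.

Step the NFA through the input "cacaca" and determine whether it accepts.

start: ε-closure({0}) = {0,2}
'c' @ 1: {3,4}
'a' @ 2: {1,2,5}  [accepting]
'c' @ 3: {3,4}
'a' @ 4: {1,2,5}  [accepting]
'c' @ 5: {3,4}
'a' @ 6: {1,2,5}  [accepting]
final: {1,2,5}; accept 1 in set

Answer: ACCEPT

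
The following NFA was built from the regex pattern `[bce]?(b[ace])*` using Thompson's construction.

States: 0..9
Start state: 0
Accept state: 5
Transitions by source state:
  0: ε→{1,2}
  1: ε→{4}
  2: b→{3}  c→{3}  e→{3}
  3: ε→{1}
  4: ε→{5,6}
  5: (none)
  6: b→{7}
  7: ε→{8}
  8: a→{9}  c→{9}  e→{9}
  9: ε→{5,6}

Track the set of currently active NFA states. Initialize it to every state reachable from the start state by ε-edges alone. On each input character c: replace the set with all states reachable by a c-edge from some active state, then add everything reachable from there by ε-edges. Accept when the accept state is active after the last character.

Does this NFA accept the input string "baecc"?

start: ε-closure({0}) = {0,1,2,4,5,6}
'b' @ 1: {1,3,4,5,6,7,8}  (accept∈set)
'a' @ 2: {5,6,9}  (accept∈set)
'e' @ 3: {}  — state set empty
rest 'cc' ignored (set empty)
after full input: {}  (accept=5 not in)

Answer: REJECT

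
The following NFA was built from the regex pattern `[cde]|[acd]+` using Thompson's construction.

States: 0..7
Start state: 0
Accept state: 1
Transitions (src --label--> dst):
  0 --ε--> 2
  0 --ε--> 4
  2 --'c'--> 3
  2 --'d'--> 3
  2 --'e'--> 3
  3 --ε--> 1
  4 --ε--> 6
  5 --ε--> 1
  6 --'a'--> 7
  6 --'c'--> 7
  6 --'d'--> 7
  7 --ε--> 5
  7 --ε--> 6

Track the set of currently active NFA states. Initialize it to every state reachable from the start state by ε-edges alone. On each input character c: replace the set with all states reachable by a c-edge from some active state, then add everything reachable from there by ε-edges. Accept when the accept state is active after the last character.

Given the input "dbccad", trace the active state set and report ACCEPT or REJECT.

S₀ = ε-closure({0}) = {0,2,4,6}
'd' @ 1: {1,3,5,6,7}  [accepting]
'b' @ 2: {}  — dead — no transitions
rest 'ccad' ignored (set empty)
after full input: {}  (accept=1 not in)

Answer: REJECT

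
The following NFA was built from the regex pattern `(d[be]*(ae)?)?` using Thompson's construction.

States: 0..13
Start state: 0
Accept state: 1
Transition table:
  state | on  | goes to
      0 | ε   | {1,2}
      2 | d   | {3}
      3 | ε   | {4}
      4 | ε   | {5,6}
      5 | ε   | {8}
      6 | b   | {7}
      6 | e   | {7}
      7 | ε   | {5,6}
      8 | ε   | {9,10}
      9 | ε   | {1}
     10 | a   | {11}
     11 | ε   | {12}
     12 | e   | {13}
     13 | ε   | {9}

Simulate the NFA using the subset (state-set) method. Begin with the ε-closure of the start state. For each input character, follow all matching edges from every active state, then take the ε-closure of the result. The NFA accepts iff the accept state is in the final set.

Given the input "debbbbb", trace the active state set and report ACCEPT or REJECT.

Answer: ACCEPT

Derivation:
S₀ = ε-closure({0}) = {0,1,2}
'd' @ 1: {1,3,4,5,6,8,9,10}  ✓accept
'e' @ 2: {1,5,6,7,8,9,10}  ✓accept
'b' @ 3: {1,5,6,7,8,9,10}  ✓accept
'b' @ 4: {1,5,6,7,8,9,10}  ✓accept
'b' @ 5: {1,5,6,7,8,9,10}  ✓accept
'b' @ 6: {1,5,6,7,8,9,10}  ✓accept
'b' @ 7: {1,5,6,7,8,9,10}  ✓accept
after full input: {1,5,6,7,8,9,10}  (accept=1 in)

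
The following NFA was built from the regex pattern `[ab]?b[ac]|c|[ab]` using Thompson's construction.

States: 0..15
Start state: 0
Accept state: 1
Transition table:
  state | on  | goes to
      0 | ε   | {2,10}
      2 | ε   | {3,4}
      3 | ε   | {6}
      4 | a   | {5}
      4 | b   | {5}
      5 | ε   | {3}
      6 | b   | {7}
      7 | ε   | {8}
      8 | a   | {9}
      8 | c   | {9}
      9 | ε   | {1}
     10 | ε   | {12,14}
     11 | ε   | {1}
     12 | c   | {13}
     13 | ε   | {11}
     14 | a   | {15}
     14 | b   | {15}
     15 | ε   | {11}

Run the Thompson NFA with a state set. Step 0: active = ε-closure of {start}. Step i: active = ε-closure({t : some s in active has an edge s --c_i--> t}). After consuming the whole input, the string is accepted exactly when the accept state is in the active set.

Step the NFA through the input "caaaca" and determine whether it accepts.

Answer: REJECT

Steps:
start: ε-closure({0}) = {0,2,3,4,6,10,12,14}
'c' @ 1: {1,11,13}  (accept∈set)
'a' @ 2: {}  — state set empty
rest 'aaca' ignored (set empty)
final: {}; accept 1 not in set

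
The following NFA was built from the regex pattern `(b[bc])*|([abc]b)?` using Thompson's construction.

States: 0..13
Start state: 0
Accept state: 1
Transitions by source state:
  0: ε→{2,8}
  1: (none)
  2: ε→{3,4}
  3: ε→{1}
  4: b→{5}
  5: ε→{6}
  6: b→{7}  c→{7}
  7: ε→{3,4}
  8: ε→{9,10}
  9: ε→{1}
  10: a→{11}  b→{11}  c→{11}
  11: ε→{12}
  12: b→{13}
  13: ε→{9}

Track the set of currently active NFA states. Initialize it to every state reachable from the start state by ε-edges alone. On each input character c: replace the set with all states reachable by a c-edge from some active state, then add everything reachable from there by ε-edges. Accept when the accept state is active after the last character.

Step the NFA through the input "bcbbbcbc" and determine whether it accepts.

Answer: ACCEPT

Trace:
S₀ = ε-closure({0}) = {0,1,2,3,4,8,9,10}
'b' @ 1: {5,6,11,12}
'c' @ 2: {1,3,4,7}  (accept∈set)
'b' @ 3: {5,6}
'b' @ 4: {1,3,4,7}  (accept∈set)
'b' @ 5: {5,6}
'c' @ 6: {1,3,4,7}  (accept∈set)
'b' @ 7: {5,6}
'c' @ 8: {1,3,4,7}  (accept∈set)
end set {1,3,4,7} — state 1 in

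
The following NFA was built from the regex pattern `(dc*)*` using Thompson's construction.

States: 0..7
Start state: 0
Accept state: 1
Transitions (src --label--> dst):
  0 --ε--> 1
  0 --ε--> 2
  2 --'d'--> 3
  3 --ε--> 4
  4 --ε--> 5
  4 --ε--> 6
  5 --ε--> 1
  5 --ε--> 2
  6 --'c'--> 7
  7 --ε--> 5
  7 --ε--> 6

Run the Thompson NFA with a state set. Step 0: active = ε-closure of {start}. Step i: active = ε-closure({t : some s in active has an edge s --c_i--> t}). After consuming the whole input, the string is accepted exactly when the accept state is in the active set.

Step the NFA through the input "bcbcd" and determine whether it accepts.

Answer: REJECT

Steps:
start: ε-closure({0}) = {0,1,2}
'b' @ 1: {}  — state set empty
rest 'cbcd' ignored (set empty)
end set {} — state 1 not in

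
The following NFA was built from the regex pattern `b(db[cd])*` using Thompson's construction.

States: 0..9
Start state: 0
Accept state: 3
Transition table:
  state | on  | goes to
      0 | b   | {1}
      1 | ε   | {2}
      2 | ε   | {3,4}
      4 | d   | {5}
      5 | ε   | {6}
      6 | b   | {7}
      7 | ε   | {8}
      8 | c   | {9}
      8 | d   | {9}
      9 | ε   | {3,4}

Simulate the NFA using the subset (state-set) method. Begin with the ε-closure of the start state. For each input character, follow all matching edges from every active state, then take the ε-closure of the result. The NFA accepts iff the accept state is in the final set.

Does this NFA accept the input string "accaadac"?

S₀ = ε-closure({0}) = {0}
'a' @ 1: {}  — dead — no transitions
rest 'ccaadac' ignored (set empty)
after full input: {}  (accept=3 not in)

Answer: REJECT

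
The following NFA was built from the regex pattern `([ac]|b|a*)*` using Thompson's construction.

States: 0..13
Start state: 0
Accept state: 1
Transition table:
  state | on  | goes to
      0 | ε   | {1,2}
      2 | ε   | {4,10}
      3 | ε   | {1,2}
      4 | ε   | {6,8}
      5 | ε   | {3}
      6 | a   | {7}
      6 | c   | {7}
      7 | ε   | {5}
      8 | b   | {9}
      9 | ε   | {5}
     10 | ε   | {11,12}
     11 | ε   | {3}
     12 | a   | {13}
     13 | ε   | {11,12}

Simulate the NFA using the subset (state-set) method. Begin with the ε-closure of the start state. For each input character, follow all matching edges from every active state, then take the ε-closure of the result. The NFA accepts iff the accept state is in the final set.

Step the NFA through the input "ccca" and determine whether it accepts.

Answer: ACCEPT

Derivation:
start: ε-closure({0}) = {0,1,2,3,4,6,8,10,11,12}
'c' @ 1: {1,2,3,4,5,6,7,8,10,11,12}  (accept∈set)
'c' @ 2: {1,2,3,4,5,6,7,8,10,11,12}  (accept∈set)
'c' @ 3: {1,2,3,4,5,6,7,8,10,11,12}  (accept∈set)
'a' @ 4: {1,2,3,4,5,6,7,8,10,11,12,13}  (accept∈set)
final: {1,2,3,4,5,6,7,8,10,11,12,13}; accept 1 in set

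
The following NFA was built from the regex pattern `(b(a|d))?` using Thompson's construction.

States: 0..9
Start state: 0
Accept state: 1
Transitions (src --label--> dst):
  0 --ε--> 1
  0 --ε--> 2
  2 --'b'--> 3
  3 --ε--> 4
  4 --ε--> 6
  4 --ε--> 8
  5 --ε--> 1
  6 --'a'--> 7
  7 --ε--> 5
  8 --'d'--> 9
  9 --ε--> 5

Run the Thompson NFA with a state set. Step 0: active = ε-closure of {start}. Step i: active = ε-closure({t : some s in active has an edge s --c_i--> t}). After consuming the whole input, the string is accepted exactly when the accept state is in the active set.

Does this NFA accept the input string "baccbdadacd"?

Answer: REJECT

Steps:
S₀ = ε-closure({0}) = {0,1,2}
'b' @ 1: {3,4,6,8}
'a' @ 2: {1,5,7}  [accepting]
'c' @ 3: {}  — state set empty
rest 'cbdadacd' ignored (set empty)
after full input: {}  (accept=1 not in)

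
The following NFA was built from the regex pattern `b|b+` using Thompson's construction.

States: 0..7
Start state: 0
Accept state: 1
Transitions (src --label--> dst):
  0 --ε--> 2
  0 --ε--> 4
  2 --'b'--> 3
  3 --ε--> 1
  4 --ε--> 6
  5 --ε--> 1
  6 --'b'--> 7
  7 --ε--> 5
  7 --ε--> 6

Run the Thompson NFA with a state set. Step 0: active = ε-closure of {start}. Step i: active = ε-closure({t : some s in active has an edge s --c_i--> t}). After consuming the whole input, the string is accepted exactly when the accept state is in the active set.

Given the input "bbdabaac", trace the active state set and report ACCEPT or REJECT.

Answer: REJECT

Derivation:
initial (ε-close {0}): {0,2,4,6}
'b' @ 1: {1,3,5,6,7}  (accept∈set)
'b' @ 2: {1,5,6,7}  (accept∈set)
'd' @ 3: {}  — state set empty
rest 'abaac' ignored (set empty)
final: {}; accept 1 not in set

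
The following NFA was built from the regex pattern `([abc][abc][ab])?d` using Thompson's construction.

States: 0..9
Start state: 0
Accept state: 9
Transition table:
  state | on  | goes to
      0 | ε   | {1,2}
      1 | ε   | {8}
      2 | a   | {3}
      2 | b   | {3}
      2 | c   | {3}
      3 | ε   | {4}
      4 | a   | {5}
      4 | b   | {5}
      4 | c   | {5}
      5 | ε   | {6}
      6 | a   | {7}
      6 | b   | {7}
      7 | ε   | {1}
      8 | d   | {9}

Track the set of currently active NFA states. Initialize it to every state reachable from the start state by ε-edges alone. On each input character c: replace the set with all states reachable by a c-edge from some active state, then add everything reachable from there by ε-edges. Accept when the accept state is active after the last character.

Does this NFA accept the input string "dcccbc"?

Answer: REJECT

Derivation:
initial (ε-close {0}): {0,1,2,8}
'd' @ 1: {9}  ✓accept
'c' @ 2: {}  — no active states
rest 'ccbc' ignored (set empty)
end set {} — state 9 not in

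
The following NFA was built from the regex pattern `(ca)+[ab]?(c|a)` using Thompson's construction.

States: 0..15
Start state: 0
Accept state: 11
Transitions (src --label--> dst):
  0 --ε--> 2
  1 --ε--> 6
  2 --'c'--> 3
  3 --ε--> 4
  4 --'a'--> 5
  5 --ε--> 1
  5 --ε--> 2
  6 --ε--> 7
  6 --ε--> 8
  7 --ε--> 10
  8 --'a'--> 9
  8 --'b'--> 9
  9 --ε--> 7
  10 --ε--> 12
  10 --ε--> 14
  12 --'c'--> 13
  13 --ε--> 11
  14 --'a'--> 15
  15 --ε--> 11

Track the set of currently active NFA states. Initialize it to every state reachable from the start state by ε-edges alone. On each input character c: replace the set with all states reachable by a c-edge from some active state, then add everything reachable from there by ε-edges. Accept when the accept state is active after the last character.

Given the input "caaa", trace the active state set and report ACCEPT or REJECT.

start: ε-closure({0}) = {0,2}
'c' @ 1: {3,4}
'a' @ 2: {1,2,5,6,7,8,10,12,14}
'a' @ 3: {7,9,10,11,12,14,15}  [accepting]
'a' @ 4: {11,15}  [accepting]
after full input: {11,15}  (accept=11 in)

Answer: ACCEPT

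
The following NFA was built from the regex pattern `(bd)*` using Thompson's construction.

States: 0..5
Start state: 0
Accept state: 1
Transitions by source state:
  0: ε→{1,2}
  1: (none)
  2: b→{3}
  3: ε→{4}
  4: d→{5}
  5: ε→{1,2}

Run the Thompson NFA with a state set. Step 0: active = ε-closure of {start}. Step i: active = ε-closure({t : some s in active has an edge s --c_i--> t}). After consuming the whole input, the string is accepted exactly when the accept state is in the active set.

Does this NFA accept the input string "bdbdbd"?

S₀ = ε-closure({0}) = {0,1,2}
'b' @ 1: {3,4}
'd' @ 2: {1,2,5}  (accept∈set)
'b' @ 3: {3,4}
'd' @ 4: {1,2,5}  (accept∈set)
'b' @ 5: {3,4}
'd' @ 6: {1,2,5}  (accept∈set)
final: {1,2,5}; accept 1 in set

Answer: ACCEPT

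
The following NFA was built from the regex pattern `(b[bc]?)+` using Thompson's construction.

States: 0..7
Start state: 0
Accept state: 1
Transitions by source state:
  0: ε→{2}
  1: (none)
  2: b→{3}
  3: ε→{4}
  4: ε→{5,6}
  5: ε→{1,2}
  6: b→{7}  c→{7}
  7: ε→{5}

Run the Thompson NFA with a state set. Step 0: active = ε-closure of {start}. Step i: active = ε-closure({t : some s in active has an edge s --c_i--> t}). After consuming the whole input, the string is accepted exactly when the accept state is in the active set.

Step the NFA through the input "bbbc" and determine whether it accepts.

Answer: ACCEPT

Steps:
initial (ε-close {0}): {0,2}
'b' @ 1: {1,2,3,4,5,6}  [accepting]
'b' @ 2: {1,2,3,4,5,6,7}  [accepting]
'b' @ 3: {1,2,3,4,5,6,7}  [accepting]
'c' @ 4: {1,2,5,7}  [accepting]
end set {1,2,5,7} — state 1 in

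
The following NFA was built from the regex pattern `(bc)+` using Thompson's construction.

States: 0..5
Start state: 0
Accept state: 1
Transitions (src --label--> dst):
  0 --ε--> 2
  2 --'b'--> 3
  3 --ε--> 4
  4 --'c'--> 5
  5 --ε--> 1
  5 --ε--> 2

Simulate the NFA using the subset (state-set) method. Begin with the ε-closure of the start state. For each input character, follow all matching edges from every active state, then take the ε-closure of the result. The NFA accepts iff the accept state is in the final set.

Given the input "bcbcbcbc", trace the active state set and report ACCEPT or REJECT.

Answer: ACCEPT

Steps:
initial (ε-close {0}): {0,2}
'b' @ 1: {3,4}
'c' @ 2: {1,2,5}  (accept∈set)
'b' @ 3: {3,4}
'c' @ 4: {1,2,5}  (accept∈set)
'b' @ 5: {3,4}
'c' @ 6: {1,2,5}  (accept∈set)
'b' @ 7: {3,4}
'c' @ 8: {1,2,5}  (accept∈set)
end set {1,2,5} — state 1 in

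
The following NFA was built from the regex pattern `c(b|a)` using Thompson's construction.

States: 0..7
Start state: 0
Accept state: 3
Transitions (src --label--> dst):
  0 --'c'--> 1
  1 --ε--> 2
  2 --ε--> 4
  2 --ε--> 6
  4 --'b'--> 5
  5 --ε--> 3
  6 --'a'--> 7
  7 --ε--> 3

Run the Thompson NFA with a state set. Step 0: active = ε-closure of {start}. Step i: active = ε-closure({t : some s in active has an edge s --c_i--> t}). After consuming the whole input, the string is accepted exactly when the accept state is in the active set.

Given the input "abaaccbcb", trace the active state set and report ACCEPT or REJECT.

Answer: REJECT

Derivation:
S₀ = ε-closure({0}) = {0}
'a' @ 1: {}  — state set empty
rest 'baaccbcb' ignored (set empty)
final: {}; accept 3 not in set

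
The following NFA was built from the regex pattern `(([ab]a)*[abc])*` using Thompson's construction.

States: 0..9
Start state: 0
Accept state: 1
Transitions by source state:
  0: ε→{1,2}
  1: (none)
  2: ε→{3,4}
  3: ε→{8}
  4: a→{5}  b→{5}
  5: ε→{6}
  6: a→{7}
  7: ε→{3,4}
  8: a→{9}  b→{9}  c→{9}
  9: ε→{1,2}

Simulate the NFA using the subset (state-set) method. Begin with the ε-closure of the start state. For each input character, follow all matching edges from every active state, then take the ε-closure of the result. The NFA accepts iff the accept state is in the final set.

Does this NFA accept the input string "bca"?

start: ε-closure({0}) = {0,1,2,3,4,8}
'b' @ 1: {1,2,3,4,5,6,8,9}  [accepting]
'c' @ 2: {1,2,3,4,8,9}  [accepting]
'a' @ 3: {1,2,3,4,5,6,8,9}  [accepting]
end set {1,2,3,4,5,6,8,9} — state 1 in

Answer: ACCEPT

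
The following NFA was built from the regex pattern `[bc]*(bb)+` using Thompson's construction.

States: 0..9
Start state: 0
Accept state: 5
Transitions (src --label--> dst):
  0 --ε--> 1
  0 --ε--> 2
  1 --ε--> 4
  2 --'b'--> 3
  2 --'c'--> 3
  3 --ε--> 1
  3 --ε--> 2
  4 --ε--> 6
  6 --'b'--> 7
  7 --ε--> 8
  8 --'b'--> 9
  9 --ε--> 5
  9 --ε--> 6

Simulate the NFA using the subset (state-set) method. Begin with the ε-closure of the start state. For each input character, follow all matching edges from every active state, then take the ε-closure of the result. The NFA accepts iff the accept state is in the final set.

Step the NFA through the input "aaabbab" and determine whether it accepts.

start: ε-closure({0}) = {0,1,2,4,6}
'a' @ 1: {}  — no active states
rest 'aabbab' ignored (set empty)
after full input: {}  (accept=5 not in)

Answer: REJECT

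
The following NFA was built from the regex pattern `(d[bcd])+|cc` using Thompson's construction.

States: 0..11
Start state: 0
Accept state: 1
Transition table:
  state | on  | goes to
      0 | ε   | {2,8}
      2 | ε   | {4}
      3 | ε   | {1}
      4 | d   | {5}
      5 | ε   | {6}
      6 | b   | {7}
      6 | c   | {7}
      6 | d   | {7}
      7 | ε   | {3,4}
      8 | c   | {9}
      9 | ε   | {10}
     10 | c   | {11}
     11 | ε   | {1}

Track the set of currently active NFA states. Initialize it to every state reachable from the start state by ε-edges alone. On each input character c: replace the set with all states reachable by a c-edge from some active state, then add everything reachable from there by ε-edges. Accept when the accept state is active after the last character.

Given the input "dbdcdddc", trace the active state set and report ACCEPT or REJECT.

Answer: ACCEPT

Trace:
S₀ = ε-closure({0}) = {0,2,4,8}
'd' @ 1: {5,6}
'b' @ 2: {1,3,4,7}  ✓accept
'd' @ 3: {5,6}
'c' @ 4: {1,3,4,7}  ✓accept
'd' @ 5: {5,6}
'd' @ 6: {1,3,4,7}  ✓accept
'd' @ 7: {5,6}
'c' @ 8: {1,3,4,7}  ✓accept
end set {1,3,4,7} — state 1 in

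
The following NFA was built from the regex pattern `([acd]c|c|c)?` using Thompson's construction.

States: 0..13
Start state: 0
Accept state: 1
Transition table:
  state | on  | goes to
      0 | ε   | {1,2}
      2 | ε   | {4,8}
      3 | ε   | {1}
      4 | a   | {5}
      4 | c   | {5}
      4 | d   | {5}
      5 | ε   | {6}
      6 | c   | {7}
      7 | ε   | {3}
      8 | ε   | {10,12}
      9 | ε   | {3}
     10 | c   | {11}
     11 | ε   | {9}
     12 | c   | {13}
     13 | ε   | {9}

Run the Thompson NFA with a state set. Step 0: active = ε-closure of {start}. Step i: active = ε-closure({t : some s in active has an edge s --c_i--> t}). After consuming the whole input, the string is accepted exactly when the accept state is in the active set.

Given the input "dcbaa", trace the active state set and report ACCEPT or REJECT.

S₀ = ε-closure({0}) = {0,1,2,4,8,10,12}
'd' @ 1: {5,6}
'c' @ 2: {1,3,7}  ✓accept
'b' @ 3: {}  — state set empty
rest 'aa' ignored (set empty)
end set {} — state 1 not in

Answer: REJECT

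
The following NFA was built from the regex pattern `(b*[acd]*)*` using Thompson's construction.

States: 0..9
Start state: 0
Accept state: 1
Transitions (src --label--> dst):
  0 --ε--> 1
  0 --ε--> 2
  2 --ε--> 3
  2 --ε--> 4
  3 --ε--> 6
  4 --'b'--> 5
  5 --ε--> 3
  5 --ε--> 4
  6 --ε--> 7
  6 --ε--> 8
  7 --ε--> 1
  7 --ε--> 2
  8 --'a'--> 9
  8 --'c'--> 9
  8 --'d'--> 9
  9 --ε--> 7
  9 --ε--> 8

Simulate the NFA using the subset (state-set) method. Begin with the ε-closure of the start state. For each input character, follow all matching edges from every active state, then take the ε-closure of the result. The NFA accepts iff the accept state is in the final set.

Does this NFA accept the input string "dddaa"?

Answer: ACCEPT

Steps:
S₀ = ε-closure({0}) = {0,1,2,3,4,6,7,8}
'd' @ 1: {1,2,3,4,6,7,8,9}  [accepting]
'd' @ 2: {1,2,3,4,6,7,8,9}  [accepting]
'd' @ 3: {1,2,3,4,6,7,8,9}  [accepting]
'a' @ 4: {1,2,3,4,6,7,8,9}  [accepting]
'a' @ 5: {1,2,3,4,6,7,8,9}  [accepting]
final: {1,2,3,4,6,7,8,9}; accept 1 in set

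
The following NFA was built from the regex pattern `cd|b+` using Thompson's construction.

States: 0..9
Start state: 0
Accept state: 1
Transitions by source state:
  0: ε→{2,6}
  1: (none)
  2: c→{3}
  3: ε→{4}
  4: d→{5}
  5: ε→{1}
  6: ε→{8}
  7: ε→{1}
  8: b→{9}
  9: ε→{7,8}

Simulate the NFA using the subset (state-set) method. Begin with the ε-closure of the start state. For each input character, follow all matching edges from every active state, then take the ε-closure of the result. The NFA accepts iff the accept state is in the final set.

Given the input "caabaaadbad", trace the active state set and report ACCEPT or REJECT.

Answer: REJECT

Trace:
S₀ = ε-closure({0}) = {0,2,6,8}
'c' @ 1: {3,4}
'a' @ 2: {}  — dead — no transitions
rest 'abaaadbad' ignored (set empty)
after full input: {}  (accept=1 not in)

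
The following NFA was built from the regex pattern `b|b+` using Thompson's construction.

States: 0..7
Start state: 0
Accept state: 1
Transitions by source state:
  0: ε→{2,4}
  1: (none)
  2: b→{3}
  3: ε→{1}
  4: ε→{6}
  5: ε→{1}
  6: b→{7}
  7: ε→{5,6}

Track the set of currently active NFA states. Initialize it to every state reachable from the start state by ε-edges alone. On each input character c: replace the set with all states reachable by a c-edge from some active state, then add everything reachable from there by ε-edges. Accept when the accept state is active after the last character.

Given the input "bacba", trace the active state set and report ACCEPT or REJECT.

initial (ε-close {0}): {0,2,4,6}
'b' @ 1: {1,3,5,6,7}  ✓accept
'a' @ 2: {}  — state set empty
rest 'cba' ignored (set empty)
final: {}; accept 1 not in set

Answer: REJECT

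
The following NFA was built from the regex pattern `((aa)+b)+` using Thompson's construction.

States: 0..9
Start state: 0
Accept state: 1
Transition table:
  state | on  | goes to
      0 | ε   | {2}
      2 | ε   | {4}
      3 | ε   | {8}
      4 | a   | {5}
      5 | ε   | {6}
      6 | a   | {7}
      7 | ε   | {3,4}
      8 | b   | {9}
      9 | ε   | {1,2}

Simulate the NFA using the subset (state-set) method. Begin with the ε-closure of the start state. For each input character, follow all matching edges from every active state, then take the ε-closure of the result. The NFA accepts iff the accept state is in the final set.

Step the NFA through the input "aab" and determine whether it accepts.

initial (ε-close {0}): {0,2,4}
'a' @ 1: {5,6}
'a' @ 2: {3,4,7,8}
'b' @ 3: {1,2,4,9}  [accepting]
after full input: {1,2,4,9}  (accept=1 in)

Answer: ACCEPT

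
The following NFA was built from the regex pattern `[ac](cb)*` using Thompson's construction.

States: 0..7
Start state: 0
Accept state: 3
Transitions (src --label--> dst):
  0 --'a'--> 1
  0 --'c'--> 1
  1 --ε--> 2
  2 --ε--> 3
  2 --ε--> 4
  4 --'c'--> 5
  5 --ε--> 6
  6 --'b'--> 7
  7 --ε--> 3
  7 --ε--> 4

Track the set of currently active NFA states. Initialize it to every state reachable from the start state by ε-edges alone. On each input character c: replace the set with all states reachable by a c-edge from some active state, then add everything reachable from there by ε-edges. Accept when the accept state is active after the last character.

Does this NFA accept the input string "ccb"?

initial (ε-close {0}): {0}
'c' @ 1: {1,2,3,4}  ✓accept
'c' @ 2: {5,6}
'b' @ 3: {3,4,7}  ✓accept
after full input: {3,4,7}  (accept=3 in)

Answer: ACCEPT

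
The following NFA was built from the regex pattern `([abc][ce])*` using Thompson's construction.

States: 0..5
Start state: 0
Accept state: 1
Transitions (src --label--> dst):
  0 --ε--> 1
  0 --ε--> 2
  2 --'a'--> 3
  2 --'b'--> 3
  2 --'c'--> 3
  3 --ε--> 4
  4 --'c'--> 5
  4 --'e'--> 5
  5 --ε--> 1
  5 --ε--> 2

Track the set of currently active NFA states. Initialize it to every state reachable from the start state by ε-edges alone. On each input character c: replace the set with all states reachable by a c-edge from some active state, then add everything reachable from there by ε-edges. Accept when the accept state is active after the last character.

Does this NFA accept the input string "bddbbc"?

Answer: REJECT

Derivation:
initial (ε-close {0}): {0,1,2}
'b' @ 1: {3,4}
'd' @ 2: {}  — dead — no transitions
rest 'dbbc' ignored (set empty)
final: {}; accept 1 not in set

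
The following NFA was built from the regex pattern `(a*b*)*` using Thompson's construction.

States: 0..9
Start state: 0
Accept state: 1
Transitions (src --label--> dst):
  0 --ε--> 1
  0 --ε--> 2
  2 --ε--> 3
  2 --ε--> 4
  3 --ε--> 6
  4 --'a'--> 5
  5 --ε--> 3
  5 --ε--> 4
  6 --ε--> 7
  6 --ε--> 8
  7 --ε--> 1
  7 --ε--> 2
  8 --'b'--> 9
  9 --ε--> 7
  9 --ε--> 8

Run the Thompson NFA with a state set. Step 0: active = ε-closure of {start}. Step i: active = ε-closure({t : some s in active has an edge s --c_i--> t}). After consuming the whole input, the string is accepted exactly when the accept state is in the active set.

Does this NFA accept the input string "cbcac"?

Answer: REJECT

Derivation:
S₀ = ε-closure({0}) = {0,1,2,3,4,6,7,8}
'c' @ 1: {}  — dead — no transitions
rest 'bcac' ignored (set empty)
end set {} — state 1 not in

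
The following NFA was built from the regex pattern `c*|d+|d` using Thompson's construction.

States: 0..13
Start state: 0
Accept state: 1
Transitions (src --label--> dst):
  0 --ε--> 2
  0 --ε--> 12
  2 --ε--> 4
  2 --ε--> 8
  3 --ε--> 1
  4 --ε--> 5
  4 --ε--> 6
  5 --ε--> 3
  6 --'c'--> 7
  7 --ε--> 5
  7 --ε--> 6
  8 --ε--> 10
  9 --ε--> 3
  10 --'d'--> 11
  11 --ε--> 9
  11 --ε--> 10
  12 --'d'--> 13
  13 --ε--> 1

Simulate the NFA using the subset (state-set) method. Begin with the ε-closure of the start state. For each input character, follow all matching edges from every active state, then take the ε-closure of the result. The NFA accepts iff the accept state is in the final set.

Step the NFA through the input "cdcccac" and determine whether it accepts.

S₀ = ε-closure({0}) = {0,1,2,3,4,5,6,8,10,12}
'c' @ 1: {1,3,5,6,7}  ✓accept
'd' @ 2: {}  — dead — no transitions
rest 'cccac' ignored (set empty)
final: {}; accept 1 not in set

Answer: REJECT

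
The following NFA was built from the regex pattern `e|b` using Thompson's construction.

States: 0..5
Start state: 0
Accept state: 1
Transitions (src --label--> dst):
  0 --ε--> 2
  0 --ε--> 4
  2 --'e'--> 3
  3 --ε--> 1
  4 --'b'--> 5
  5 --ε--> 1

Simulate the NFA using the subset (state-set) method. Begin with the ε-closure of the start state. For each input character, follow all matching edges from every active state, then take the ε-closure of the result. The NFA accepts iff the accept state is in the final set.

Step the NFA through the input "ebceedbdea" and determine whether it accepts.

start: ε-closure({0}) = {0,2,4}
'e' @ 1: {1,3}  [accepting]
'b' @ 2: {}  — no active states
rest 'ceedbdea' ignored (set empty)
end set {} — state 1 not in

Answer: REJECT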